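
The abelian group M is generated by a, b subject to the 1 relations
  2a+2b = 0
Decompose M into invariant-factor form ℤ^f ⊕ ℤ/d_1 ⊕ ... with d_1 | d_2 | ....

rank_ℚ(R)=1; free=2−1=1
SNF(R) diag = [2] → torsion [2]

Answer: M ≅ ℤ^1 ⊕ ℤ/2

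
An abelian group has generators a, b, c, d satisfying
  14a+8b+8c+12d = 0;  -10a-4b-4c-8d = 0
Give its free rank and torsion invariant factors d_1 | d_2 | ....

Answer: M ≅ ℤ^2 ⊕ ℤ/2 ⊕ ℤ/4

Derivation:
rank_ℚ(R)=2; free=4−2=2
SNF(R) diag = [2, 4] → torsion [2, 4]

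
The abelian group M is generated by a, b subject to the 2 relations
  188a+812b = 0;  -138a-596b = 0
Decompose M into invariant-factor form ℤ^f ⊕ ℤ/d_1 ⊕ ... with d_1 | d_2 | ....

rank_ℚ(R)=2; free=2−2=0
SNF(R) diag = [2, 4] → torsion [2, 4]

Answer: M ≅ ℤ/2 ⊕ ℤ/4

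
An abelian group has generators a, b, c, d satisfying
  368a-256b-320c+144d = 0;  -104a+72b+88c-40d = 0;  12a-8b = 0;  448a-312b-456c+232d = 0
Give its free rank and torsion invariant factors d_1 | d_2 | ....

Answer: M ≅ ℤ/4 ⊕ ℤ/8 ⊕ ℤ/16 ⊕ ℤ/48

Derivation:
rank_ℚ(R)=4; free=4−4=0
SNF(R) diag = [4, 8, 16, 48] → torsion [4, 8, 16, 48]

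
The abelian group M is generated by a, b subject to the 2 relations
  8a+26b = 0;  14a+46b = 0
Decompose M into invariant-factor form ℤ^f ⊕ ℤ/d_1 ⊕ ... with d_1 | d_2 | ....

Answer: M ≅ ℤ/2 ⊕ ℤ/2

Derivation:
rank_ℚ(R)=2; free=2−2=0
SNF(R) diag = [2, 2] → torsion [2, 2]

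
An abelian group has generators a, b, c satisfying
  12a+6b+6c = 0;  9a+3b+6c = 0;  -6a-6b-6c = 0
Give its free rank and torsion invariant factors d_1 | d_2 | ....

rank_ℚ(R)=3; free=3−3=0
SNF(R) diag = [3, 6, 6] → torsion [3, 6, 6]

Answer: M ≅ ℤ/3 ⊕ ℤ/6 ⊕ ℤ/6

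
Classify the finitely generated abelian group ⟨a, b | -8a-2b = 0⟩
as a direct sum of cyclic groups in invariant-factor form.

Answer: M ≅ ℤ^1 ⊕ ℤ/2

Derivation:
rank_ℚ(R)=1; free=2−1=1
SNF(R) diag = [2] → torsion [2]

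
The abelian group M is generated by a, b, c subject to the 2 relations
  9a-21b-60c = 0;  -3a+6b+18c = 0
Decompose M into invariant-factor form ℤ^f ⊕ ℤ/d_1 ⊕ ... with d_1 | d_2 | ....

Answer: M ≅ ℤ^1 ⊕ ℤ/3 ⊕ ℤ/3

Derivation:
rank_ℚ(R)=2; free=3−2=1
SNF(R) diag = [3, 3] → torsion [3, 3]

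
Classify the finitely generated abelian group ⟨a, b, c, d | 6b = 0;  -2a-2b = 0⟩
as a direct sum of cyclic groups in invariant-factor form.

Answer: M ≅ ℤ^2 ⊕ ℤ/2 ⊕ ℤ/6

Derivation:
rank_ℚ(R)=2; free=4−2=2
SNF(R) diag = [2, 6] → torsion [2, 6]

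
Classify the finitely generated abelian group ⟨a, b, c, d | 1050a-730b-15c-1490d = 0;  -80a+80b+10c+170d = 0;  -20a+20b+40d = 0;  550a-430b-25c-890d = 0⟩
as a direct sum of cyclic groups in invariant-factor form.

rank_ℚ(R)=4; free=4−4=0
SNF(R) diag = [5, 10, 20, 40] → torsion [5, 10, 20, 40]

Answer: M ≅ ℤ/5 ⊕ ℤ/10 ⊕ ℤ/20 ⊕ ℤ/40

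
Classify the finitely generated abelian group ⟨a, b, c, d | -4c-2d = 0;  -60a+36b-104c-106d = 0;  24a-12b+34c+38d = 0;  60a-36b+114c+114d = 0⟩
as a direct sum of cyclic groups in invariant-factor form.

rank_ℚ(R)=4; free=4−4=0
SNF(R) diag = [2, 6, 12, 12] → torsion [2, 6, 12, 12]

Answer: M ≅ ℤ/2 ⊕ ℤ/6 ⊕ ℤ/12 ⊕ ℤ/12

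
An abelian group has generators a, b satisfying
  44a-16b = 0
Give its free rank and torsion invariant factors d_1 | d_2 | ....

Answer: M ≅ ℤ^1 ⊕ ℤ/4

Derivation:
rank_ℚ(R)=1; free=2−1=1
SNF(R) diag = [4] → torsion [4]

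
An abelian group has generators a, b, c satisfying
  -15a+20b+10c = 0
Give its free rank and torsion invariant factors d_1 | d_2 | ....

Answer: M ≅ ℤ^2 ⊕ ℤ/5

Derivation:
rank_ℚ(R)=1; free=3−1=2
SNF(R) diag = [5] → torsion [5]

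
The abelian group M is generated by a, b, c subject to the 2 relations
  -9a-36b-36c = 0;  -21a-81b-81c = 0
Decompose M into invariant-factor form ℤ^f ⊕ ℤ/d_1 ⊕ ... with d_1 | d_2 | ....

Answer: M ≅ ℤ^1 ⊕ ℤ/3 ⊕ ℤ/9

Derivation:
rank_ℚ(R)=2; free=3−2=1
SNF(R) diag = [3, 9] → torsion [3, 9]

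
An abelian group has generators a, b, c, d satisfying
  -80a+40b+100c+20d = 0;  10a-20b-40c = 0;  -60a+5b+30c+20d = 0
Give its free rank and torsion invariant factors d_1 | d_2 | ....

Answer: M ≅ ℤ^1 ⊕ ℤ/5 ⊕ ℤ/10 ⊕ ℤ/20

Derivation:
rank_ℚ(R)=3; free=4−3=1
SNF(R) diag = [5, 10, 20] → torsion [5, 10, 20]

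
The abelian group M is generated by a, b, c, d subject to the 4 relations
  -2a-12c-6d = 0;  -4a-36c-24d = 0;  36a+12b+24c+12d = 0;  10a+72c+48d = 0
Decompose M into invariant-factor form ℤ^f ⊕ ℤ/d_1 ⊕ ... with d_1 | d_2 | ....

Answer: M ≅ ℤ/2 ⊕ ℤ/6 ⊕ ℤ/12 ⊕ ℤ/12

Derivation:
rank_ℚ(R)=4; free=4−4=0
SNF(R) diag = [2, 6, 12, 12] → torsion [2, 6, 12, 12]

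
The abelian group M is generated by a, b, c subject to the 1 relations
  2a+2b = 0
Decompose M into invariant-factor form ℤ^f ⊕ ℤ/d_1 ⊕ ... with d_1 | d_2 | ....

rank_ℚ(R)=1; free=3−1=2
SNF(R) diag = [2] → torsion [2]

Answer: M ≅ ℤ^2 ⊕ ℤ/2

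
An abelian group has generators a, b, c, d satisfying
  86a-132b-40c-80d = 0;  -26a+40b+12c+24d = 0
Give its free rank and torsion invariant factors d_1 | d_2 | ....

rank_ℚ(R)=2; free=4−2=2
SNF(R) diag = [2, 4] → torsion [2, 4]

Answer: M ≅ ℤ^2 ⊕ ℤ/2 ⊕ ℤ/4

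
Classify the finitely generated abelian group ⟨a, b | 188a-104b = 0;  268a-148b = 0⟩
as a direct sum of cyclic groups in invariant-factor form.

Answer: M ≅ ℤ/4 ⊕ ℤ/12

Derivation:
rank_ℚ(R)=2; free=2−2=0
SNF(R) diag = [4, 12] → torsion [4, 12]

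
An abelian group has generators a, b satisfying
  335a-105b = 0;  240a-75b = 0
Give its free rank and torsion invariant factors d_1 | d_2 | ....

rank_ℚ(R)=2; free=2−2=0
SNF(R) diag = [5, 15] → torsion [5, 15]

Answer: M ≅ ℤ/5 ⊕ ℤ/15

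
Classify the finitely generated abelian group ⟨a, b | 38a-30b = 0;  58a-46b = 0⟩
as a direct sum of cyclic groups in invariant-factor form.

Answer: M ≅ ℤ/2 ⊕ ℤ/4

Derivation:
rank_ℚ(R)=2; free=2−2=0
SNF(R) diag = [2, 4] → torsion [2, 4]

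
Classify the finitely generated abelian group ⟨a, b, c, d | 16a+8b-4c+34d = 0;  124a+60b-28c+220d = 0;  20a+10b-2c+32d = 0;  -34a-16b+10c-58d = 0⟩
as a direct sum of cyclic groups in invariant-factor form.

rank_ℚ(R)=4; free=4−4=0
SNF(R) diag = [2, 2, 6, 12] → torsion [2, 2, 6, 12]

Answer: M ≅ ℤ/2 ⊕ ℤ/2 ⊕ ℤ/6 ⊕ ℤ/12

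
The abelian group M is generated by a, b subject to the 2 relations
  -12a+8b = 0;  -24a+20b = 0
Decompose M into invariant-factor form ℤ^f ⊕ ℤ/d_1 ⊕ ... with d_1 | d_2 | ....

Answer: M ≅ ℤ/4 ⊕ ℤ/12

Derivation:
rank_ℚ(R)=2; free=2−2=0
SNF(R) diag = [4, 12] → torsion [4, 12]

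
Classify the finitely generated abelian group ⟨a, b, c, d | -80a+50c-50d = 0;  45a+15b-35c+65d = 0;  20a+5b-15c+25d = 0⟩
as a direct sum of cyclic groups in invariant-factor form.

Answer: M ≅ ℤ^1 ⊕ ℤ/5 ⊕ ℤ/5 ⊕ ℤ/10

Derivation:
rank_ℚ(R)=3; free=4−3=1
SNF(R) diag = [5, 5, 10] → torsion [5, 5, 10]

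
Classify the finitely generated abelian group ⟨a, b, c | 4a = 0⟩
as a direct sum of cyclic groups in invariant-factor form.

Answer: M ≅ ℤ^2 ⊕ ℤ/4

Derivation:
rank_ℚ(R)=1; free=3−1=2
SNF(R) diag = [4] → torsion [4]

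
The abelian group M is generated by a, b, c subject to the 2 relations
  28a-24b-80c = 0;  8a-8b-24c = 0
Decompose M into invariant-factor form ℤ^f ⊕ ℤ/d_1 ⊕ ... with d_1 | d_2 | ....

rank_ℚ(R)=2; free=3−2=1
SNF(R) diag = [4, 8] → torsion [4, 8]

Answer: M ≅ ℤ^1 ⊕ ℤ/4 ⊕ ℤ/8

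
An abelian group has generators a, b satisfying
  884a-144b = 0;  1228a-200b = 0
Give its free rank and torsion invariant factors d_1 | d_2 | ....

rank_ℚ(R)=2; free=2−2=0
SNF(R) diag = [4, 8] → torsion [4, 8]

Answer: M ≅ ℤ/4 ⊕ ℤ/8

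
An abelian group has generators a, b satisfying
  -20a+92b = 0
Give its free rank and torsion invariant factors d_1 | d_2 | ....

rank_ℚ(R)=1; free=2−1=1
SNF(R) diag = [4] → torsion [4]

Answer: M ≅ ℤ^1 ⊕ ℤ/4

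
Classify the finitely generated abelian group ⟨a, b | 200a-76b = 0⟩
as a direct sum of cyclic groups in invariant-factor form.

Answer: M ≅ ℤ^1 ⊕ ℤ/4

Derivation:
rank_ℚ(R)=1; free=2−1=1
SNF(R) diag = [4] → torsion [4]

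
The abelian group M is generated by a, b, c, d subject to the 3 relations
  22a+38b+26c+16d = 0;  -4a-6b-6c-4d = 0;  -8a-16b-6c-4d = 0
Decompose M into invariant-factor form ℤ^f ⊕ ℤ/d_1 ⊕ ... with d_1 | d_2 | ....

Answer: M ≅ ℤ^1 ⊕ ℤ/2 ⊕ ℤ/2 ⊕ ℤ/2

Derivation:
rank_ℚ(R)=3; free=4−3=1
SNF(R) diag = [2, 2, 2] → torsion [2, 2, 2]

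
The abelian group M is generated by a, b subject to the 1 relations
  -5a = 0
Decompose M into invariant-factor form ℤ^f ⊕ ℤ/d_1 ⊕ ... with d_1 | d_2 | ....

Answer: M ≅ ℤ^1 ⊕ ℤ/5

Derivation:
rank_ℚ(R)=1; free=2−1=1
SNF(R) diag = [5] → torsion [5]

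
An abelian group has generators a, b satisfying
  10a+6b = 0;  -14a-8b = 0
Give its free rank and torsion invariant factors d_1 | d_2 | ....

rank_ℚ(R)=2; free=2−2=0
SNF(R) diag = [2, 2] → torsion [2, 2]

Answer: M ≅ ℤ/2 ⊕ ℤ/2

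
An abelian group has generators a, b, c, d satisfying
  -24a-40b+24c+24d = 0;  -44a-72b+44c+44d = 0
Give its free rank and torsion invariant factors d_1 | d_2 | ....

rank_ℚ(R)=2; free=4−2=2
SNF(R) diag = [4, 8] → torsion [4, 8]

Answer: M ≅ ℤ^2 ⊕ ℤ/4 ⊕ ℤ/8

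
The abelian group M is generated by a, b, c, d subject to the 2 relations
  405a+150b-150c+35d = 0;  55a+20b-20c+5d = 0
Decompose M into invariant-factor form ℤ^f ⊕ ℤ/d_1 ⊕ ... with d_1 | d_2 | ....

Answer: M ≅ ℤ^2 ⊕ ℤ/5 ⊕ ℤ/10

Derivation:
rank_ℚ(R)=2; free=4−2=2
SNF(R) diag = [5, 10] → torsion [5, 10]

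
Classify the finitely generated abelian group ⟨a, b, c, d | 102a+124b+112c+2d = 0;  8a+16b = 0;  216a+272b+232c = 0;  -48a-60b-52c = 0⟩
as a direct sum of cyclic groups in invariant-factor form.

rank_ℚ(R)=4; free=4−4=0
SNF(R) diag = [2, 4, 8, 8] → torsion [2, 4, 8, 8]

Answer: M ≅ ℤ/2 ⊕ ℤ/4 ⊕ ℤ/8 ⊕ ℤ/8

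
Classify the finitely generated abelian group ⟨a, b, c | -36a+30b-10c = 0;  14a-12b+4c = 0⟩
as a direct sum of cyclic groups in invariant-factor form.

rank_ℚ(R)=2; free=3−2=1
SNF(R) diag = [2, 2] → torsion [2, 2]

Answer: M ≅ ℤ^1 ⊕ ℤ/2 ⊕ ℤ/2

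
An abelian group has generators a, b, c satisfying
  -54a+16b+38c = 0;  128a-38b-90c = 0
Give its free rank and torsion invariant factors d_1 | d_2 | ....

rank_ℚ(R)=2; free=3−2=1
SNF(R) diag = [2, 2] → torsion [2, 2]

Answer: M ≅ ℤ^1 ⊕ ℤ/2 ⊕ ℤ/2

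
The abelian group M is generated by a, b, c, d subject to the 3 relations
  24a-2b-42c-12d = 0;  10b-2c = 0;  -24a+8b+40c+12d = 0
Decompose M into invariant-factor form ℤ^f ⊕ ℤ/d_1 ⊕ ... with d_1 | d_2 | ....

rank_ℚ(R)=3; free=4−3=1
SNF(R) diag = [2, 4, 12] → torsion [2, 4, 12]

Answer: M ≅ ℤ^1 ⊕ ℤ/2 ⊕ ℤ/4 ⊕ ℤ/12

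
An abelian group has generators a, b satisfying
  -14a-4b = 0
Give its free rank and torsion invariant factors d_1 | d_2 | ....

Answer: M ≅ ℤ^1 ⊕ ℤ/2

Derivation:
rank_ℚ(R)=1; free=2−1=1
SNF(R) diag = [2] → torsion [2]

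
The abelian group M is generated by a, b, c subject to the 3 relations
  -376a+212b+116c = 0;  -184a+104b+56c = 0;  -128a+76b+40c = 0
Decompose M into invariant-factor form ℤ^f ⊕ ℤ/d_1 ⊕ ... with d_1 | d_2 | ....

rank_ℚ(R)=3; free=3−3=0
SNF(R) diag = [4, 12, 24] → torsion [4, 12, 24]

Answer: M ≅ ℤ/4 ⊕ ℤ/12 ⊕ ℤ/24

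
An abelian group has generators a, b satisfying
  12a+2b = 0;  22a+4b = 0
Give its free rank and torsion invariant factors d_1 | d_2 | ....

Answer: M ≅ ℤ/2 ⊕ ℤ/2

Derivation:
rank_ℚ(R)=2; free=2−2=0
SNF(R) diag = [2, 2] → torsion [2, 2]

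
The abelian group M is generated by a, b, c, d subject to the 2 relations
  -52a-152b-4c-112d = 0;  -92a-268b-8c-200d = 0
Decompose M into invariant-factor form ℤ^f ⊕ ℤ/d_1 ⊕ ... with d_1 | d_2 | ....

rank_ℚ(R)=2; free=4−2=2
SNF(R) diag = [4, 12] → torsion [4, 12]

Answer: M ≅ ℤ^2 ⊕ ℤ/4 ⊕ ℤ/12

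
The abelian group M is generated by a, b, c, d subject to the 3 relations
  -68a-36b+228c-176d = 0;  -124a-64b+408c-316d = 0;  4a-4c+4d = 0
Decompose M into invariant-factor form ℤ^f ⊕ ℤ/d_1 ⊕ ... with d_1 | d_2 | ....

rank_ℚ(R)=3; free=4−3=1
SNF(R) diag = [4, 4, 4] → torsion [4, 4, 4]

Answer: M ≅ ℤ^1 ⊕ ℤ/4 ⊕ ℤ/4 ⊕ ℤ/4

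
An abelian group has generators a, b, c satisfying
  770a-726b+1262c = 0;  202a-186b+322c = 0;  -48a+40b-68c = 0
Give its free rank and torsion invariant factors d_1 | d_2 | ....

rank_ℚ(R)=3; free=3−3=0
SNF(R) diag = [2, 4, 12] → torsion [2, 4, 12]

Answer: M ≅ ℤ/2 ⊕ ℤ/4 ⊕ ℤ/12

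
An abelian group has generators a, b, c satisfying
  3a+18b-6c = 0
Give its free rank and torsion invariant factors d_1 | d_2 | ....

rank_ℚ(R)=1; free=3−1=2
SNF(R) diag = [3] → torsion [3]

Answer: M ≅ ℤ^2 ⊕ ℤ/3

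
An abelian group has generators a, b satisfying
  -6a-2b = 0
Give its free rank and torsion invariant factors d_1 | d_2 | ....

rank_ℚ(R)=1; free=2−1=1
SNF(R) diag = [2] → torsion [2]

Answer: M ≅ ℤ^1 ⊕ ℤ/2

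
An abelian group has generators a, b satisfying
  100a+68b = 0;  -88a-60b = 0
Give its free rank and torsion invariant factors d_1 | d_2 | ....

Answer: M ≅ ℤ/4 ⊕ ℤ/4

Derivation:
rank_ℚ(R)=2; free=2−2=0
SNF(R) diag = [4, 4] → torsion [4, 4]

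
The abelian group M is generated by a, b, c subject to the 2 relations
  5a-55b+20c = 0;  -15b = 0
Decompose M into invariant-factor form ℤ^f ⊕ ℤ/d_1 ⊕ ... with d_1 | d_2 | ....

Answer: M ≅ ℤ^1 ⊕ ℤ/5 ⊕ ℤ/15

Derivation:
rank_ℚ(R)=2; free=3−2=1
SNF(R) diag = [5, 15] → torsion [5, 15]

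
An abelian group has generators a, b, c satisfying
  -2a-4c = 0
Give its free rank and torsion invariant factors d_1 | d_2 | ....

Answer: M ≅ ℤ^2 ⊕ ℤ/2

Derivation:
rank_ℚ(R)=1; free=3−1=2
SNF(R) diag = [2] → torsion [2]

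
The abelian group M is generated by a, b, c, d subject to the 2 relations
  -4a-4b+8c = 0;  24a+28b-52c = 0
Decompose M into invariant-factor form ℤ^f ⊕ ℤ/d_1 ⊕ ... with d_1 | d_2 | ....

Answer: M ≅ ℤ^2 ⊕ ℤ/4 ⊕ ℤ/4

Derivation:
rank_ℚ(R)=2; free=4−2=2
SNF(R) diag = [4, 4] → torsion [4, 4]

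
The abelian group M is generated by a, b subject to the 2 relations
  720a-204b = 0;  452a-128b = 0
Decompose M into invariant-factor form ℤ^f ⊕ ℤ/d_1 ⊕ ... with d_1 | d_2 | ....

Answer: M ≅ ℤ/4 ⊕ ℤ/12

Derivation:
rank_ℚ(R)=2; free=2−2=0
SNF(R) diag = [4, 12] → torsion [4, 12]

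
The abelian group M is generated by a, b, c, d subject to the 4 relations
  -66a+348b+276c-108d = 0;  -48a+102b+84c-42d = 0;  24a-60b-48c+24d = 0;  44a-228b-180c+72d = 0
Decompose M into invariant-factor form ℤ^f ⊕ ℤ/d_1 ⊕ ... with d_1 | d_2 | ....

rank_ℚ(R)=4; free=4−4=0
SNF(R) diag = [2, 6, 12, 12] → torsion [2, 6, 12, 12]

Answer: M ≅ ℤ/2 ⊕ ℤ/6 ⊕ ℤ/12 ⊕ ℤ/12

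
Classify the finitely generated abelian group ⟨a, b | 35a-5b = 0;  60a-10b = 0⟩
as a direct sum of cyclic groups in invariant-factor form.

rank_ℚ(R)=2; free=2−2=0
SNF(R) diag = [5, 10] → torsion [5, 10]

Answer: M ≅ ℤ/5 ⊕ ℤ/10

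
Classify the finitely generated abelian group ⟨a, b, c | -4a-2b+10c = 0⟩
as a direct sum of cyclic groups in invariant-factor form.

Answer: M ≅ ℤ^2 ⊕ ℤ/2

Derivation:
rank_ℚ(R)=1; free=3−1=2
SNF(R) diag = [2] → torsion [2]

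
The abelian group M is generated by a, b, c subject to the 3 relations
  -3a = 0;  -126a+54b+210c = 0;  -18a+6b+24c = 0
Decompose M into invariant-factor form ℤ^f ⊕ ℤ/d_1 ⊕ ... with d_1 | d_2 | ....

rank_ℚ(R)=3; free=3−3=0
SNF(R) diag = [3, 6, 6] → torsion [3, 6, 6]

Answer: M ≅ ℤ/3 ⊕ ℤ/6 ⊕ ℤ/6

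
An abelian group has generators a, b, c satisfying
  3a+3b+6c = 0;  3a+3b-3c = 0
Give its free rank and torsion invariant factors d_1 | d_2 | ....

Answer: M ≅ ℤ^1 ⊕ ℤ/3 ⊕ ℤ/9

Derivation:
rank_ℚ(R)=2; free=3−2=1
SNF(R) diag = [3, 9] → torsion [3, 9]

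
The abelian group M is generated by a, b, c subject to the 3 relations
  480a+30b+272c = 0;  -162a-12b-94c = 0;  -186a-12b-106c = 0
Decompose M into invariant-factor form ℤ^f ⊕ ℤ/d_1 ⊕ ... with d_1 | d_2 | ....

rank_ℚ(R)=3; free=3−3=0
SNF(R) diag = [2, 6, 12] → torsion [2, 6, 12]

Answer: M ≅ ℤ/2 ⊕ ℤ/6 ⊕ ℤ/12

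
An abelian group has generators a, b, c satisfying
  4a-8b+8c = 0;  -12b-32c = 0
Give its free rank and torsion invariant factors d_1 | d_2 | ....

Answer: M ≅ ℤ^1 ⊕ ℤ/4 ⊕ ℤ/4

Derivation:
rank_ℚ(R)=2; free=3−2=1
SNF(R) diag = [4, 4] → torsion [4, 4]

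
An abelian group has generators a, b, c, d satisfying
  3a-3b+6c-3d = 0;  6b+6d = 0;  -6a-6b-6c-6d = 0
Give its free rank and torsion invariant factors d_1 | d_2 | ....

Answer: M ≅ ℤ^1 ⊕ ℤ/3 ⊕ ℤ/6 ⊕ ℤ/6

Derivation:
rank_ℚ(R)=3; free=4−3=1
SNF(R) diag = [3, 6, 6] → torsion [3, 6, 6]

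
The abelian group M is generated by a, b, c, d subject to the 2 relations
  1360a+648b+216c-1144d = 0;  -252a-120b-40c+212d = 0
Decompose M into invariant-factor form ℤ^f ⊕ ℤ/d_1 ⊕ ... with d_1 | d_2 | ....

rank_ℚ(R)=2; free=4−2=2
SNF(R) diag = [4, 8] → torsion [4, 8]

Answer: M ≅ ℤ^2 ⊕ ℤ/4 ⊕ ℤ/8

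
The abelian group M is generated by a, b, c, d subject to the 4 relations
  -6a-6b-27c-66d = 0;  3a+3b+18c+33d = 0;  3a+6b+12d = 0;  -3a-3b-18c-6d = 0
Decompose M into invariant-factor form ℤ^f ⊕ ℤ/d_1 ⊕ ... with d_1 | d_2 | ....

rank_ℚ(R)=4; free=4−4=0
SNF(R) diag = [3, 3, 9, 27] → torsion [3, 3, 9, 27]

Answer: M ≅ ℤ/3 ⊕ ℤ/3 ⊕ ℤ/9 ⊕ ℤ/27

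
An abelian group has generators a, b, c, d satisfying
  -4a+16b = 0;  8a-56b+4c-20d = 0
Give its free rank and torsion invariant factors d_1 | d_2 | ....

rank_ℚ(R)=2; free=4−2=2
SNF(R) diag = [4, 4] → torsion [4, 4]

Answer: M ≅ ℤ^2 ⊕ ℤ/4 ⊕ ℤ/4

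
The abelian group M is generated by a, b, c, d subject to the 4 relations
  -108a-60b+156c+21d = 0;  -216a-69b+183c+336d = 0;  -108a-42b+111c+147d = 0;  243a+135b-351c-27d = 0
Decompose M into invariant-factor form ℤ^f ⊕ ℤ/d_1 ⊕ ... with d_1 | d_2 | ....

Answer: M ≅ ℤ/3 ⊕ ℤ/9 ⊕ ℤ/27 ⊕ ℤ/81

Derivation:
rank_ℚ(R)=4; free=4−4=0
SNF(R) diag = [3, 9, 27, 81] → torsion [3, 9, 27, 81]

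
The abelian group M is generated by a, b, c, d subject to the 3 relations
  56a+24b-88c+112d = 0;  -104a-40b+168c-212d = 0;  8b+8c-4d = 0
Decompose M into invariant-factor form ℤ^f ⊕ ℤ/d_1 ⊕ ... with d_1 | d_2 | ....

Answer: M ≅ ℤ^1 ⊕ ℤ/4 ⊕ ℤ/8 ⊕ ℤ/24

Derivation:
rank_ℚ(R)=3; free=4−3=1
SNF(R) diag = [4, 8, 24] → torsion [4, 8, 24]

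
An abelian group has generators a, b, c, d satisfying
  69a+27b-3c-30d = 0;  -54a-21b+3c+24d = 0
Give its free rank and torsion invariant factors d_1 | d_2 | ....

Answer: M ≅ ℤ^2 ⊕ ℤ/3 ⊕ ℤ/3

Derivation:
rank_ℚ(R)=2; free=4−2=2
SNF(R) diag = [3, 3] → torsion [3, 3]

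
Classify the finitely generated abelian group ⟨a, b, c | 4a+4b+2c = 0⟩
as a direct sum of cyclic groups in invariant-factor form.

Answer: M ≅ ℤ^2 ⊕ ℤ/2

Derivation:
rank_ℚ(R)=1; free=3−1=2
SNF(R) diag = [2] → torsion [2]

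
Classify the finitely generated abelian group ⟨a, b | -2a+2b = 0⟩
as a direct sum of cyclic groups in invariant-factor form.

Answer: M ≅ ℤ^1 ⊕ ℤ/2

Derivation:
rank_ℚ(R)=1; free=2−1=1
SNF(R) diag = [2] → torsion [2]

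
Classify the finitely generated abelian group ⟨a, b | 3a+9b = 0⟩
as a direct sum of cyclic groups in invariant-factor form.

Answer: M ≅ ℤ^1 ⊕ ℤ/3

Derivation:
rank_ℚ(R)=1; free=2−1=1
SNF(R) diag = [3] → torsion [3]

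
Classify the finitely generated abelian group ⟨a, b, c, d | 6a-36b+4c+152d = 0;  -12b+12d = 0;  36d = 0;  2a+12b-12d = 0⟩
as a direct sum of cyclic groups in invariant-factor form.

rank_ℚ(R)=4; free=4−4=0
SNF(R) diag = [2, 4, 12, 36] → torsion [2, 4, 12, 36]

Answer: M ≅ ℤ/2 ⊕ ℤ/4 ⊕ ℤ/12 ⊕ ℤ/36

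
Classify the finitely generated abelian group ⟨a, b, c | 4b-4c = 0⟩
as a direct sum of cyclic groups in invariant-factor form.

Answer: M ≅ ℤ^2 ⊕ ℤ/4

Derivation:
rank_ℚ(R)=1; free=3−1=2
SNF(R) diag = [4] → torsion [4]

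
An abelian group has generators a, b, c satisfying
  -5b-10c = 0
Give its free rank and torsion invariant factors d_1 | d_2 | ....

Answer: M ≅ ℤ^2 ⊕ ℤ/5

Derivation:
rank_ℚ(R)=1; free=3−1=2
SNF(R) diag = [5] → torsion [5]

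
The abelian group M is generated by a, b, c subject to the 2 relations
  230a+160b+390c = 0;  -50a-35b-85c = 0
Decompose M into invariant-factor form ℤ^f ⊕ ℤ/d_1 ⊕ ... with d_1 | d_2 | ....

rank_ℚ(R)=2; free=3−2=1
SNF(R) diag = [5, 10] → torsion [5, 10]

Answer: M ≅ ℤ^1 ⊕ ℤ/5 ⊕ ℤ/10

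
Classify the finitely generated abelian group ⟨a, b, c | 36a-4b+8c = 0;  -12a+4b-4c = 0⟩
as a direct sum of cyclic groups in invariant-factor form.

rank_ℚ(R)=2; free=3−2=1
SNF(R) diag = [4, 4] → torsion [4, 4]

Answer: M ≅ ℤ^1 ⊕ ℤ/4 ⊕ ℤ/4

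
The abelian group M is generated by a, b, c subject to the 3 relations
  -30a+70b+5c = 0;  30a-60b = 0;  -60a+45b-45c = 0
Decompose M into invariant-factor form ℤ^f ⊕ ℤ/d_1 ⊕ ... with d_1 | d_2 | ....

rank_ℚ(R)=3; free=3−3=0
SNF(R) diag = [5, 15, 30] → torsion [5, 15, 30]

Answer: M ≅ ℤ/5 ⊕ ℤ/15 ⊕ ℤ/30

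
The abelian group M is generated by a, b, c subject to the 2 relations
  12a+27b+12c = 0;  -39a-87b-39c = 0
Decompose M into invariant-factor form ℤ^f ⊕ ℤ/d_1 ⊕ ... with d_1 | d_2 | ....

rank_ℚ(R)=2; free=3−2=1
SNF(R) diag = [3, 3] → torsion [3, 3]

Answer: M ≅ ℤ^1 ⊕ ℤ/3 ⊕ ℤ/3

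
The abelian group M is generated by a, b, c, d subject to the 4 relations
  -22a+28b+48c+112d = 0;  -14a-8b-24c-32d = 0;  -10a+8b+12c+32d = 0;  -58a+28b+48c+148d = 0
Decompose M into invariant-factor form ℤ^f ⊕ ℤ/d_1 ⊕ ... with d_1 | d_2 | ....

rank_ℚ(R)=4; free=4−4=0
SNF(R) diag = [2, 4, 12, 36] → torsion [2, 4, 12, 36]

Answer: M ≅ ℤ/2 ⊕ ℤ/4 ⊕ ℤ/12 ⊕ ℤ/36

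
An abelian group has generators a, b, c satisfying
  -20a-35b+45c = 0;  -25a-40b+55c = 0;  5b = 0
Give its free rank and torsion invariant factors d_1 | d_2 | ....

Answer: M ≅ ℤ/5 ⊕ ℤ/5 ⊕ ℤ/5

Derivation:
rank_ℚ(R)=3; free=3−3=0
SNF(R) diag = [5, 5, 5] → torsion [5, 5, 5]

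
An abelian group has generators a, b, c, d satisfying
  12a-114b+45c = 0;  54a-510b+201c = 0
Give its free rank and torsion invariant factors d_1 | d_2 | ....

Answer: M ≅ ℤ^2 ⊕ ℤ/3 ⊕ ℤ/6

Derivation:
rank_ℚ(R)=2; free=4−2=2
SNF(R) diag = [3, 6] → torsion [3, 6]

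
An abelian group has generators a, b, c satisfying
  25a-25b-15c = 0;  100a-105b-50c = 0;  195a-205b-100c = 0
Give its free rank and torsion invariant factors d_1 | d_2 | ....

rank_ℚ(R)=3; free=3−3=0
SNF(R) diag = [5, 5, 15] → torsion [5, 5, 15]

Answer: M ≅ ℤ/5 ⊕ ℤ/5 ⊕ ℤ/15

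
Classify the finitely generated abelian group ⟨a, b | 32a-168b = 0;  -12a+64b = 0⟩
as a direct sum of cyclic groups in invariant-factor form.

rank_ℚ(R)=2; free=2−2=0
SNF(R) diag = [4, 8] → torsion [4, 8]

Answer: M ≅ ℤ/4 ⊕ ℤ/8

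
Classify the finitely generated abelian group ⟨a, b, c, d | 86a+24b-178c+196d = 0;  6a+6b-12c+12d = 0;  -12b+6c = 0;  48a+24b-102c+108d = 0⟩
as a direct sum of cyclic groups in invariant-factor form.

Answer: M ≅ ℤ/2 ⊕ ℤ/6 ⊕ ℤ/6 ⊕ ℤ/12

Derivation:
rank_ℚ(R)=4; free=4−4=0
SNF(R) diag = [2, 6, 6, 12] → torsion [2, 6, 6, 12]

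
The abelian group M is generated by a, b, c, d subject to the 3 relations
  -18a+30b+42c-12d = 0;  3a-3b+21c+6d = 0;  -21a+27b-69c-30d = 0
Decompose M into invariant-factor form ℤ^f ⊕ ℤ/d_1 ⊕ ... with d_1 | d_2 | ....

Answer: M ≅ ℤ^1 ⊕ ℤ/3 ⊕ ℤ/6 ⊕ ℤ/12

Derivation:
rank_ℚ(R)=3; free=4−3=1
SNF(R) diag = [3, 6, 12] → torsion [3, 6, 12]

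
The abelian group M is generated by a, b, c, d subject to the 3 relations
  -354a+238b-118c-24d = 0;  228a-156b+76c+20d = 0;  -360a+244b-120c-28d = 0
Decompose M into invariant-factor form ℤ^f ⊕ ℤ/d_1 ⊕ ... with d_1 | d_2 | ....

Answer: M ≅ ℤ^1 ⊕ ℤ/2 ⊕ ℤ/4 ⊕ ℤ/12

Derivation:
rank_ℚ(R)=3; free=4−3=1
SNF(R) diag = [2, 4, 12] → torsion [2, 4, 12]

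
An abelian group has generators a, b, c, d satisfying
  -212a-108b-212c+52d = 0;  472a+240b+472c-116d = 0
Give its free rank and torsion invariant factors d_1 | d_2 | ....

Answer: M ≅ ℤ^2 ⊕ ℤ/4 ⊕ ℤ/12

Derivation:
rank_ℚ(R)=2; free=4−2=2
SNF(R) diag = [4, 12] → torsion [4, 12]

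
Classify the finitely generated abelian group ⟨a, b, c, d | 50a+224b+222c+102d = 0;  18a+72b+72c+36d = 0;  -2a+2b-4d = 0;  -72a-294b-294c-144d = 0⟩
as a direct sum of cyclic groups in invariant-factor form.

Answer: M ≅ ℤ/2 ⊕ ℤ/2 ⊕ ℤ/6 ⊕ ℤ/18

Derivation:
rank_ℚ(R)=4; free=4−4=0
SNF(R) diag = [2, 2, 6, 18] → torsion [2, 2, 6, 18]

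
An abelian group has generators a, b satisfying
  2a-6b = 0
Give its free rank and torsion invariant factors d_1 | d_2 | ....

Answer: M ≅ ℤ^1 ⊕ ℤ/2

Derivation:
rank_ℚ(R)=1; free=2−1=1
SNF(R) diag = [2] → torsion [2]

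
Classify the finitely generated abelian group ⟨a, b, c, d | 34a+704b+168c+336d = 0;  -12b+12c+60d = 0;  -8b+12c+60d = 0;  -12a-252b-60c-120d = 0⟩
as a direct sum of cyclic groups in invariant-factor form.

Answer: M ≅ ℤ/2 ⊕ ℤ/4 ⊕ ℤ/12 ⊕ ℤ/36

Derivation:
rank_ℚ(R)=4; free=4−4=0
SNF(R) diag = [2, 4, 12, 36] → torsion [2, 4, 12, 36]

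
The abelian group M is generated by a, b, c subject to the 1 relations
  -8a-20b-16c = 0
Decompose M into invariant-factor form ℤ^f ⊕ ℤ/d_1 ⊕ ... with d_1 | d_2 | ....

Answer: M ≅ ℤ^2 ⊕ ℤ/4

Derivation:
rank_ℚ(R)=1; free=3−1=2
SNF(R) diag = [4] → torsion [4]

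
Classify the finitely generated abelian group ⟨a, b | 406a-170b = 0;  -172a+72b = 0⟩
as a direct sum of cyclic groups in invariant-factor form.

rank_ℚ(R)=2; free=2−2=0
SNF(R) diag = [2, 4] → torsion [2, 4]

Answer: M ≅ ℤ/2 ⊕ ℤ/4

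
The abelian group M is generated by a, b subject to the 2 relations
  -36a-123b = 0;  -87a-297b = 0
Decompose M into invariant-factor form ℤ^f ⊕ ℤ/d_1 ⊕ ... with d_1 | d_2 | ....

Answer: M ≅ ℤ/3 ⊕ ℤ/3

Derivation:
rank_ℚ(R)=2; free=2−2=0
SNF(R) diag = [3, 3] → torsion [3, 3]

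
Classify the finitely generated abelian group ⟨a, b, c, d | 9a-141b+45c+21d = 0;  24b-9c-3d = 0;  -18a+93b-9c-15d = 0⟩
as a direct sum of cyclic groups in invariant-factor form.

Answer: M ≅ ℤ^1 ⊕ ℤ/3 ⊕ ℤ/9 ⊕ ℤ/27

Derivation:
rank_ℚ(R)=3; free=4−3=1
SNF(R) diag = [3, 9, 27] → torsion [3, 9, 27]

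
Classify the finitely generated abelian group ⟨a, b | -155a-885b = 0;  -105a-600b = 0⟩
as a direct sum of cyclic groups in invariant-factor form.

Answer: M ≅ ℤ/5 ⊕ ℤ/15

Derivation:
rank_ℚ(R)=2; free=2−2=0
SNF(R) diag = [5, 15] → torsion [5, 15]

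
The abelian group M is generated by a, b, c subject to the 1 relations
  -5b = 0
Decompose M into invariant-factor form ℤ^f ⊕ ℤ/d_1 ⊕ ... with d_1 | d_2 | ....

rank_ℚ(R)=1; free=3−1=2
SNF(R) diag = [5] → torsion [5]

Answer: M ≅ ℤ^2 ⊕ ℤ/5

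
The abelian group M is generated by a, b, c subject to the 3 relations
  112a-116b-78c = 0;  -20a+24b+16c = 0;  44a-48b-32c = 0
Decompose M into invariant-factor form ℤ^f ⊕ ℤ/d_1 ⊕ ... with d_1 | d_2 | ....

Answer: M ≅ ℤ/2 ⊕ ℤ/4 ⊕ ℤ/8

Derivation:
rank_ℚ(R)=3; free=3−3=0
SNF(R) diag = [2, 4, 8] → torsion [2, 4, 8]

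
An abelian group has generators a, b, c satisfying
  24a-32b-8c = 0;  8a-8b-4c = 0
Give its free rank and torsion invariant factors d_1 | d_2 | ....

rank_ℚ(R)=2; free=3−2=1
SNF(R) diag = [4, 8] → torsion [4, 8]

Answer: M ≅ ℤ^1 ⊕ ℤ/4 ⊕ ℤ/8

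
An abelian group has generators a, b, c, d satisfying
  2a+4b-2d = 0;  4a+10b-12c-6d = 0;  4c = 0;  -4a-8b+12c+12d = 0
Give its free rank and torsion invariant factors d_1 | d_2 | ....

rank_ℚ(R)=4; free=4−4=0
SNF(R) diag = [2, 2, 4, 8] → torsion [2, 2, 4, 8]

Answer: M ≅ ℤ/2 ⊕ ℤ/2 ⊕ ℤ/4 ⊕ ℤ/8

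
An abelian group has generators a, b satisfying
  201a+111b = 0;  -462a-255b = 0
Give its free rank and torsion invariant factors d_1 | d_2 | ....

rank_ℚ(R)=2; free=2−2=0
SNF(R) diag = [3, 9] → torsion [3, 9]

Answer: M ≅ ℤ/3 ⊕ ℤ/9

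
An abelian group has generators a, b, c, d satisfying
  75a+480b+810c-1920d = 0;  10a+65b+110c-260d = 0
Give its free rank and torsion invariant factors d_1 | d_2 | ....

Answer: M ≅ ℤ^2 ⊕ ℤ/5 ⊕ ℤ/15

Derivation:
rank_ℚ(R)=2; free=4−2=2
SNF(R) diag = [5, 15] → torsion [5, 15]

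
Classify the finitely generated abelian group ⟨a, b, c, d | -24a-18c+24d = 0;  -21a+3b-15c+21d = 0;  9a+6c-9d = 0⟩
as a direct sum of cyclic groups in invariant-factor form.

rank_ℚ(R)=3; free=4−3=1
SNF(R) diag = [3, 3, 6] → torsion [3, 3, 6]

Answer: M ≅ ℤ^1 ⊕ ℤ/3 ⊕ ℤ/3 ⊕ ℤ/6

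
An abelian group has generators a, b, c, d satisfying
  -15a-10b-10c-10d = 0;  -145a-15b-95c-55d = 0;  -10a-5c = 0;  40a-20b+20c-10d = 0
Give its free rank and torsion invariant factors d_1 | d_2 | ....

Answer: M ≅ ℤ/5 ⊕ ℤ/5 ⊕ ℤ/5 ⊕ ℤ/10

Derivation:
rank_ℚ(R)=4; free=4−4=0
SNF(R) diag = [5, 5, 5, 10] → torsion [5, 5, 5, 10]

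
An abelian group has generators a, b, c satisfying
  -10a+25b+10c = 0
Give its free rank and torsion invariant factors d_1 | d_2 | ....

rank_ℚ(R)=1; free=3−1=2
SNF(R) diag = [5] → torsion [5]

Answer: M ≅ ℤ^2 ⊕ ℤ/5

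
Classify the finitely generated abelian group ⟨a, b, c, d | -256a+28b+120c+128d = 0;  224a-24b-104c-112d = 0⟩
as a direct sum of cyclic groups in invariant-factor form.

Answer: M ≅ ℤ^2 ⊕ ℤ/4 ⊕ ℤ/8

Derivation:
rank_ℚ(R)=2; free=4−2=2
SNF(R) diag = [4, 8] → torsion [4, 8]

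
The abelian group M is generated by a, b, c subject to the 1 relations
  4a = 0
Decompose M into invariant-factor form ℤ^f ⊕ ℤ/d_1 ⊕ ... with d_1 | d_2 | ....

rank_ℚ(R)=1; free=3−1=2
SNF(R) diag = [4] → torsion [4]

Answer: M ≅ ℤ^2 ⊕ ℤ/4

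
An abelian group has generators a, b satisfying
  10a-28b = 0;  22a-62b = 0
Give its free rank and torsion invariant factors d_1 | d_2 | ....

Answer: M ≅ ℤ/2 ⊕ ℤ/2

Derivation:
rank_ℚ(R)=2; free=2−2=0
SNF(R) diag = [2, 2] → torsion [2, 2]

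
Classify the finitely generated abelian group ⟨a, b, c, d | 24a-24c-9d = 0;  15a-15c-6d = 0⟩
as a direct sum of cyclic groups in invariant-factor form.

rank_ℚ(R)=2; free=4−2=2
SNF(R) diag = [3, 3] → torsion [3, 3]

Answer: M ≅ ℤ^2 ⊕ ℤ/3 ⊕ ℤ/3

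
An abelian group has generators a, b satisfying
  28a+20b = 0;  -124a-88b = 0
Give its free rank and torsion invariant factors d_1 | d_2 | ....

rank_ℚ(R)=2; free=2−2=0
SNF(R) diag = [4, 4] → torsion [4, 4]

Answer: M ≅ ℤ/4 ⊕ ℤ/4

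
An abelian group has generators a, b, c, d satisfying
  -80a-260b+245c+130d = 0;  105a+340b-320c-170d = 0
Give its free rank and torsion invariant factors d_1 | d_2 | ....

Answer: M ≅ ℤ^2 ⊕ ℤ/5 ⊕ ℤ/5

Derivation:
rank_ℚ(R)=2; free=4−2=2
SNF(R) diag = [5, 5] → torsion [5, 5]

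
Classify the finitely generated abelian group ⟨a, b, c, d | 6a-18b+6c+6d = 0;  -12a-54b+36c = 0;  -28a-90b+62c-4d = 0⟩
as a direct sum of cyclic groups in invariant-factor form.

rank_ℚ(R)=3; free=4−3=1
SNF(R) diag = [2, 6, 18] → torsion [2, 6, 18]

Answer: M ≅ ℤ^1 ⊕ ℤ/2 ⊕ ℤ/6 ⊕ ℤ/18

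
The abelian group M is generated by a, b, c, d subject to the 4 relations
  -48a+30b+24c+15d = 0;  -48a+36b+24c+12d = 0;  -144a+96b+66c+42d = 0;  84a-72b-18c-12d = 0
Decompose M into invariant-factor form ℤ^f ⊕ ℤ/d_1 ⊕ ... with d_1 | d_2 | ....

rank_ℚ(R)=4; free=4−4=0
SNF(R) diag = [3, 6, 12, 36] → torsion [3, 6, 12, 36]

Answer: M ≅ ℤ/3 ⊕ ℤ/6 ⊕ ℤ/12 ⊕ ℤ/36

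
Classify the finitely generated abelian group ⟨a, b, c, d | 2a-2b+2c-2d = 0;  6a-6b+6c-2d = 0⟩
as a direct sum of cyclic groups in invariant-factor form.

Answer: M ≅ ℤ^2 ⊕ ℤ/2 ⊕ ℤ/4

Derivation:
rank_ℚ(R)=2; free=4−2=2
SNF(R) diag = [2, 4] → torsion [2, 4]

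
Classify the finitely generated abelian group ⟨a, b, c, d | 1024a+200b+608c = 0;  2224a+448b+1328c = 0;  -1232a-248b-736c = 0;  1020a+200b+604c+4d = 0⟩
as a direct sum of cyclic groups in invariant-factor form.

Answer: M ≅ ℤ/4 ⊕ ℤ/8 ⊕ ℤ/16 ⊕ ℤ/48

Derivation:
rank_ℚ(R)=4; free=4−4=0
SNF(R) diag = [4, 8, 16, 48] → torsion [4, 8, 16, 48]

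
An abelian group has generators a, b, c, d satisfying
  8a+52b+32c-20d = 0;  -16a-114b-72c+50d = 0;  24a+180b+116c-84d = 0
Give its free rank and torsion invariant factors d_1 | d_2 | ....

Answer: M ≅ ℤ^1 ⊕ ℤ/2 ⊕ ℤ/4 ⊕ ℤ/8

Derivation:
rank_ℚ(R)=3; free=4−3=1
SNF(R) diag = [2, 4, 8] → torsion [2, 4, 8]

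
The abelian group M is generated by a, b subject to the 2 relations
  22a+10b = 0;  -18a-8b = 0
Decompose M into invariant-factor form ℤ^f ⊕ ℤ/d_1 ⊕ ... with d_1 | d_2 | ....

Answer: M ≅ ℤ/2 ⊕ ℤ/2

Derivation:
rank_ℚ(R)=2; free=2−2=0
SNF(R) diag = [2, 2] → torsion [2, 2]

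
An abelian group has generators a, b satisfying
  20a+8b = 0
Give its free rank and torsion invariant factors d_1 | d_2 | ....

Answer: M ≅ ℤ^1 ⊕ ℤ/4

Derivation:
rank_ℚ(R)=1; free=2−1=1
SNF(R) diag = [4] → torsion [4]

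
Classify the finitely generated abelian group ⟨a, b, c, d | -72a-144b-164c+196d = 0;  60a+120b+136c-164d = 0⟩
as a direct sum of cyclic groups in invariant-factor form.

rank_ℚ(R)=2; free=4−2=2
SNF(R) diag = [4, 12] → torsion [4, 12]

Answer: M ≅ ℤ^2 ⊕ ℤ/4 ⊕ ℤ/12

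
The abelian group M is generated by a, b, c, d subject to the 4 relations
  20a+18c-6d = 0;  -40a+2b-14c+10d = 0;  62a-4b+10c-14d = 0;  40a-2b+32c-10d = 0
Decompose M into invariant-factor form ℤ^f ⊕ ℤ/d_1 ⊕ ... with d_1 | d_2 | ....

Answer: M ≅ ℤ/2 ⊕ ℤ/2 ⊕ ℤ/6 ⊕ ℤ/18

Derivation:
rank_ℚ(R)=4; free=4−4=0
SNF(R) diag = [2, 2, 6, 18] → torsion [2, 2, 6, 18]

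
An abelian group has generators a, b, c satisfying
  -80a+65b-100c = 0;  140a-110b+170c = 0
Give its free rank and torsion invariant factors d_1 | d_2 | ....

Answer: M ≅ ℤ^1 ⊕ ℤ/5 ⊕ ℤ/10

Derivation:
rank_ℚ(R)=2; free=3−2=1
SNF(R) diag = [5, 10] → torsion [5, 10]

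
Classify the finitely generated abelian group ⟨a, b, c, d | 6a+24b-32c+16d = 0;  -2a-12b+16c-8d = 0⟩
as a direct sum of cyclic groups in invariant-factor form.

rank_ℚ(R)=2; free=4−2=2
SNF(R) diag = [2, 4] → torsion [2, 4]

Answer: M ≅ ℤ^2 ⊕ ℤ/2 ⊕ ℤ/4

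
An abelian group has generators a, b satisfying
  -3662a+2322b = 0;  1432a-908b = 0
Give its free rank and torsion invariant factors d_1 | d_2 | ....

Answer: M ≅ ℤ/2 ⊕ ℤ/4

Derivation:
rank_ℚ(R)=2; free=2−2=0
SNF(R) diag = [2, 4] → torsion [2, 4]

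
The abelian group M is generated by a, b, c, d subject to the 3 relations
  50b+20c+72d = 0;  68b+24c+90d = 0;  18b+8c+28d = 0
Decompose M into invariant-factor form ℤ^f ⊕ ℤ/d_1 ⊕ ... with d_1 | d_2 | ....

rank_ℚ(R)=3; free=4−3=1
SNF(R) diag = [2, 2, 4] → torsion [2, 2, 4]

Answer: M ≅ ℤ^1 ⊕ ℤ/2 ⊕ ℤ/2 ⊕ ℤ/4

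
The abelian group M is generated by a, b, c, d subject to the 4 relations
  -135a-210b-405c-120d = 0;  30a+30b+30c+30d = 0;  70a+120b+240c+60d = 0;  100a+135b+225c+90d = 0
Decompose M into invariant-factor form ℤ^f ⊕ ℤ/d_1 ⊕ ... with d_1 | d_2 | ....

Answer: M ≅ ℤ/5 ⊕ ℤ/15 ⊕ ℤ/30 ⊕ ℤ/30

Derivation:
rank_ℚ(R)=4; free=4−4=0
SNF(R) diag = [5, 15, 30, 30] → torsion [5, 15, 30, 30]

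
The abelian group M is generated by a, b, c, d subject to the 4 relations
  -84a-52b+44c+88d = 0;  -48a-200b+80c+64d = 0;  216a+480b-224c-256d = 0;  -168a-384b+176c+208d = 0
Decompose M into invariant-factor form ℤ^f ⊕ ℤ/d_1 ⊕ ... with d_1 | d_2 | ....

Answer: M ≅ ℤ/4 ⊕ ℤ/8 ⊕ ℤ/24 ⊕ ℤ/48

Derivation:
rank_ℚ(R)=4; free=4−4=0
SNF(R) diag = [4, 8, 24, 48] → torsion [4, 8, 24, 48]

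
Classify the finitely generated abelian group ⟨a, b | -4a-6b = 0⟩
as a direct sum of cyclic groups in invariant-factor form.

Answer: M ≅ ℤ^1 ⊕ ℤ/2

Derivation:
rank_ℚ(R)=1; free=2−1=1
SNF(R) diag = [2] → torsion [2]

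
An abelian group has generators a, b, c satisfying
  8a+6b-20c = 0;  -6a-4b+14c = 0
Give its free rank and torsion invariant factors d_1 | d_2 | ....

Answer: M ≅ ℤ^1 ⊕ ℤ/2 ⊕ ℤ/2

Derivation:
rank_ℚ(R)=2; free=3−2=1
SNF(R) diag = [2, 2] → torsion [2, 2]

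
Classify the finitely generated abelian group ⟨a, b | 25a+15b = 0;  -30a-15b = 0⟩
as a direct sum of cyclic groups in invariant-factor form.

rank_ℚ(R)=2; free=2−2=0
SNF(R) diag = [5, 15] → torsion [5, 15]

Answer: M ≅ ℤ/5 ⊕ ℤ/15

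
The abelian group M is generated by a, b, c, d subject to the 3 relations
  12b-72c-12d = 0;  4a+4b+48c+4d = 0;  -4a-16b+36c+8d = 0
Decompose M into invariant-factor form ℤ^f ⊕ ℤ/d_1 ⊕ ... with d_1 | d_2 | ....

Answer: M ≅ ℤ^1 ⊕ ℤ/4 ⊕ ℤ/12 ⊕ ℤ/12

Derivation:
rank_ℚ(R)=3; free=4−3=1
SNF(R) diag = [4, 12, 12] → torsion [4, 12, 12]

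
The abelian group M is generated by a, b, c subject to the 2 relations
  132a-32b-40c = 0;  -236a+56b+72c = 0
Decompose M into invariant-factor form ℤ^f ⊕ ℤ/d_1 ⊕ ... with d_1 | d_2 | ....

rank_ℚ(R)=2; free=3−2=1
SNF(R) diag = [4, 8] → torsion [4, 8]

Answer: M ≅ ℤ^1 ⊕ ℤ/4 ⊕ ℤ/8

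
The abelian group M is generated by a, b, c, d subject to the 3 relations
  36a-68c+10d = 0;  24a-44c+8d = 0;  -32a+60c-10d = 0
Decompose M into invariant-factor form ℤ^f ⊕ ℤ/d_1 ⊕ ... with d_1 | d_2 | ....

Answer: M ≅ ℤ^1 ⊕ ℤ/2 ⊕ ℤ/4 ⊕ ℤ/4

Derivation:
rank_ℚ(R)=3; free=4−3=1
SNF(R) diag = [2, 4, 4] → torsion [2, 4, 4]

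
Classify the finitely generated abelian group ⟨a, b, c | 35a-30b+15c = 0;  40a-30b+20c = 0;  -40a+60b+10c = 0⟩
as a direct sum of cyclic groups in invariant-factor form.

rank_ℚ(R)=3; free=3−3=0
SNF(R) diag = [5, 10, 30] → torsion [5, 10, 30]

Answer: M ≅ ℤ/5 ⊕ ℤ/10 ⊕ ℤ/30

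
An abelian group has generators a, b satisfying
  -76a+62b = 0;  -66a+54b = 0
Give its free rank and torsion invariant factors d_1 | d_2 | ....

rank_ℚ(R)=2; free=2−2=0
SNF(R) diag = [2, 6] → torsion [2, 6]

Answer: M ≅ ℤ/2 ⊕ ℤ/6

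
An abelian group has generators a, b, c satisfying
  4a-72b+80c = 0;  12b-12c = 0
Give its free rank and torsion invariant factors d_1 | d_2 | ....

Answer: M ≅ ℤ^1 ⊕ ℤ/4 ⊕ ℤ/12

Derivation:
rank_ℚ(R)=2; free=3−2=1
SNF(R) diag = [4, 12] → torsion [4, 12]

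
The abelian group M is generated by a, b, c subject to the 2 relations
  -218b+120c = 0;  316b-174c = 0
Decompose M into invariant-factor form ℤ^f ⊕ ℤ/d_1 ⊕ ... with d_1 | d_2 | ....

rank_ℚ(R)=2; free=3−2=1
SNF(R) diag = [2, 6] → torsion [2, 6]

Answer: M ≅ ℤ^1 ⊕ ℤ/2 ⊕ ℤ/6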